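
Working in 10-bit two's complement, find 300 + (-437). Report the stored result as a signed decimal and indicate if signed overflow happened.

-137; no overflow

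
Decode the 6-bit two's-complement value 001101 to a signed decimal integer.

MSB is 0, so the value is non-negative: 001101 = 13.

13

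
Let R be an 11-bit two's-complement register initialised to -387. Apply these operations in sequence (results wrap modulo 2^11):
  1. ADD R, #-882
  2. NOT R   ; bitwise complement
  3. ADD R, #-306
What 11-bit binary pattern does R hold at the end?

Start: R = -387 = 11001111101.
R = -387 + (-882) = -1269; wraps to 779 = 01100001011
R = NOT 01100001011 = 10011110100 = -780
R = -780 + (-306) = -1086; wraps to 962 = 01111000010

01111000010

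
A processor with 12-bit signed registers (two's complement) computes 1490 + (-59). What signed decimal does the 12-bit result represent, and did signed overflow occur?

1490 → 010111010010
-59 → 111111000101
  010111010010
+ 111111000101
= 010110010111  (discard carry-out 1)
Result 010110010111: MSB = 0 → value 1431.
Addends have opposite signs, so signed overflow cannot occur.

1431; no overflow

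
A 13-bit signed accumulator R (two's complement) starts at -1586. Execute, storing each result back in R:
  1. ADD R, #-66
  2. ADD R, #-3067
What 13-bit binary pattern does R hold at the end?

Start: R = -1586 = 1100111001110.
R = -1586 + (-66) = -1652 = 1100110001100
R = -1652 + (-3067) = -4719; wraps to 3473 = 0110110010001

0110110010001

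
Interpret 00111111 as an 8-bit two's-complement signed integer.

63

MSB is 0, so the value is non-negative: 00111111 = 63.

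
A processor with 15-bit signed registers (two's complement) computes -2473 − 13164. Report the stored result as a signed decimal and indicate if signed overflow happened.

-15637; no overflow

-2473 → 111011001010111
13164 → 011001101101100
Subtract via negate-and-add: invert 011001101101100 + 1 = 100110010010100 (i.e. -13164).
  111011001010111
+ 100110010010100
= 100001011101011  (discard carry-out 1)
Result 100001011101011: MSB = 1 → 17131 − 32768 = -15637.
Both addends (after negating the subtrahend) are negative and so is the stored result: no signed overflow.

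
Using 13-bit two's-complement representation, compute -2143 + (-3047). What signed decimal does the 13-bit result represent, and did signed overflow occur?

3002; overflow

-2143 → 1011110100001
-3047 → 1010000011001
  1011110100001
+ 1010000011001
= 0101110111010  (discard carry-out 1)
Result 0101110111010: MSB = 0 → value 3002.
Both addends are negative but the stored result is non-negative: signed overflow. The true value -2143 + (-3047) = -5190 lies outside [-4096, 4095].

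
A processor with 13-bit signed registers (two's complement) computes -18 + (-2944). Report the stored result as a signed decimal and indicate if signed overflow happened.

-18 → 1111111101110
-2944 → 1010010000000
  1111111101110
+ 1010010000000
= 1010001101110  (discard carry-out 1)
Result 1010001101110: MSB = 1 → 5230 − 8192 = -2962.
Both addends are negative and so is the stored result: no signed overflow.

-2962; no overflow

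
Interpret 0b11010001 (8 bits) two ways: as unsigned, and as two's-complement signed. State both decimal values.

Unsigned: 11010001 = 209.
Signed: MSB=1 → 209 − 256 = -47.

unsigned = 209, signed = -47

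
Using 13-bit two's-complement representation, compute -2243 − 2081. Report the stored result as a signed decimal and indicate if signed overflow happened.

3868; overflow

-2243 → 1011100111101
2081 → 0100000100001
Subtract via negate-and-add: invert 0100000100001 + 1 = 1011111011111 (i.e. -2081).
  1011100111101
+ 1011111011111
= 0111100011100  (discard carry-out 1)
Result 0111100011100: MSB = 0 → value 3868.
Both addends (after negating the subtrahend) are negative but the stored result is non-negative: signed overflow. The true value -2243 − 2081 = -4324 lies outside [-4096, 4095].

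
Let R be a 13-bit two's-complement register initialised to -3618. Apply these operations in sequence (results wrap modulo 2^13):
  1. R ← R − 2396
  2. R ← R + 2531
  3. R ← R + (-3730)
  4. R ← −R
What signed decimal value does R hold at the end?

-979

Start: R = -3618 = 1000111011110.
R = -3618 − 2396 = -6014; wraps to 2178 = 0100010000010
R = 2178 + 2531 = 4709; wraps to -3483 = 1001001100101
R = -3483 + (-3730) = -7213; wraps to 979 = 0001111010011
R = −(979) = -979 = 1110000101101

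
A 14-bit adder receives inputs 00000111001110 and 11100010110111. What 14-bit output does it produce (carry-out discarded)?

11101010000101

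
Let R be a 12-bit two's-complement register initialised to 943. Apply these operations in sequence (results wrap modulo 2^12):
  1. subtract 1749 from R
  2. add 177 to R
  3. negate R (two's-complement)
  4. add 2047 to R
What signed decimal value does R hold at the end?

Start: R = 943 = 001110101111.
R = 943 − 1749 = -806 = 110011011010
R = -806 + 177 = -629 = 110110001011
R = −(-629) = 629 = 001001110101
R = 629 + 2047 = 2676; wraps to -1420 = 101001110100

-1420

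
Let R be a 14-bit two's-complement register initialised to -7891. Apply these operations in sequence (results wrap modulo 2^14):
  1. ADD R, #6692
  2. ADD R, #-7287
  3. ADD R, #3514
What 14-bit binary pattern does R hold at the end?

10110010010100

Start: R = -7891 = 10000100101101.
R = -7891 + 6692 = -1199 = 11101101010001
R = -1199 + (-7287) = -8486; wraps to 7898 = 01111011011010
R = 7898 + 3514 = 11412; wraps to -4972 = 10110010010100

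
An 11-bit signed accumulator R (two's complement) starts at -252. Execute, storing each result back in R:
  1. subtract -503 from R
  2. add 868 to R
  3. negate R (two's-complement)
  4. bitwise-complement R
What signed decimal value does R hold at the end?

-930

Start: R = -252 = 11100000100.
R = -252 − (-503) = 251 = 00011111011
R = 251 + 868 = 1119; wraps to -929 = 10001011111
R = −(-929) = 929 = 01110100001
R = NOT 01110100001 = 10001011110 = -930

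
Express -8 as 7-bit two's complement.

|-8| = 8 = 0001000 in 7 bits.
Invert the bits: 1110111. Add 1: 1111000.
Check: 1111000 reads as 120 − 128 = -8.

1111000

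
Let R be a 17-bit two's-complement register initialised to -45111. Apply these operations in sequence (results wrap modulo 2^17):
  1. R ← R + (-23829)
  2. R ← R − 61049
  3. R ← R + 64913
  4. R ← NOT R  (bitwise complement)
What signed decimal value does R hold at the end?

65075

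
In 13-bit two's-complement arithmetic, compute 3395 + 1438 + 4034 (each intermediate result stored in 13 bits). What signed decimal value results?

3395 + 1438 = 4833 → wraps to -3359 (1001011100001)
-3359 + 4034 = 675 (0001010100011)

675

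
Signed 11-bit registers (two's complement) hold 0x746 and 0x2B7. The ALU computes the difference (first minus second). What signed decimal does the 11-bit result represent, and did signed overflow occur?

-881; no overflow

0x746 = 11101000110 = -186 (signed)
0x2B7 = 01010110111 = 695 (signed)
Subtract via negate-and-add: invert 01010110111 + 1 = 10101001001 (i.e. -695).
  11101000110
+ 10101001001
= 10010001111  (discard carry-out 1)
Result 10010001111: MSB = 1 → 1167 − 2048 = -881.
Both addends (after negating the subtrahend) are negative and so is the stored result: no signed overflow.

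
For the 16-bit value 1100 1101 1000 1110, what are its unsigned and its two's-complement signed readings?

Unsigned: 1100110110001110 = 52622.
Signed: MSB=1 → 52622 − 65536 = -12914.

unsigned = 52622, signed = -12914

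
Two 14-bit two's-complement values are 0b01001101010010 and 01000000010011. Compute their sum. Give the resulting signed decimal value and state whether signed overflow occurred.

0b01001101010010 → 01001101010010 = 4946 (signed)
01000000010011 = 4115 (signed)
  01001101010010
+ 01000000010011
= 10001101100101
Result 10001101100101: MSB = 1 → 9061 − 16384 = -7323.
Both addends are non-negative but the stored result is negative: signed overflow. The true value 4946 + 4115 = 9061 lies outside [-8192, 8191].

-7323; overflow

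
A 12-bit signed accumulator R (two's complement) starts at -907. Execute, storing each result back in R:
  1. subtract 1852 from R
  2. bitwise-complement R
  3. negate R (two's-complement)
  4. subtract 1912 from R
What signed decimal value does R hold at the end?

-574

Start: R = -907 = 110001110101.
R = -907 − 1852 = -2759; wraps to 1337 = 010100111001
R = NOT 010100111001 = 101011000110 = -1338
R = −(-1338) = 1338 = 010100111010
R = 1338 − 1912 = -574 = 110111000010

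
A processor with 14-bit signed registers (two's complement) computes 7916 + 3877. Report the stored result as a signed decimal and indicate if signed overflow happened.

-4591; overflow

7916 → 01111011101100
3877 → 00111100100101
  01111011101100
+ 00111100100101
= 10111000010001
Result 10111000010001: MSB = 1 → 11793 − 16384 = -4591.
Both addends are non-negative but the stored result is negative: signed overflow. The true value 7916 + 3877 = 11793 lies outside [-8192, 8191].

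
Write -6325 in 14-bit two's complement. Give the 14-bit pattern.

10011101001011

|-6325| = 6325 = 01100010110101 in 14 bits.
Invert the bits: 10011101001010. Add 1: 10011101001011.
Check: 10011101001011 reads as 10059 − 16384 = -6325.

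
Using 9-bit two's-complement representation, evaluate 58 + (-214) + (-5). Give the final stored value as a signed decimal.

58 + (-214) = -156 (101100100)
-156 + (-5) = -161 (101011111)

-161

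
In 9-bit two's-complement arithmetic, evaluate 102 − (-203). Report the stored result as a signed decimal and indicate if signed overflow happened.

-207; overflow

102 → 001100110
-203 → 100110101
Subtract via negate-and-add: invert 100110101 + 1 = 011001011 (i.e. 203).
  001100110
+ 011001011
= 100110001
Result 100110001: MSB = 1 → 305 − 512 = -207.
Both addends (after negating the subtrahend) are non-negative but the stored result is negative: signed overflow. The true value 102 − (-203) = 305 lies outside [-256, 255].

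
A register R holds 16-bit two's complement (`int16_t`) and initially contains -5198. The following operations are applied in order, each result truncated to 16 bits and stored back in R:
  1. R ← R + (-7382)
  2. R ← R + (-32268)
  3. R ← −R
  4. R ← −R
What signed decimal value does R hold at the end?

Start: R = -5198 = 1110101110110010.
R = -5198 + (-7382) = -12580 = 1100111011011100
R = -12580 + (-32268) = -44848; wraps to 20688 = 0101000011010000
R = −(20688) = -20688 = 1010111100110000
R = −(-20688) = 20688 = 0101000011010000

20688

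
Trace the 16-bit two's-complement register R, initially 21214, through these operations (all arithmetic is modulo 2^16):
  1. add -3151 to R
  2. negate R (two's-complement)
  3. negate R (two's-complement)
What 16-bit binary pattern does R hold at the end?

0100011010001111

Start: R = 21214 = 0101001011011110.
R = 21214 + (-3151) = 18063 = 0100011010001111
R = −(18063) = -18063 = 1011100101110001
R = −(-18063) = 18063 = 0100011010001111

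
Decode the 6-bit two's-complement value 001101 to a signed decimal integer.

13

MSB is 0, so the value is non-negative: 001101 = 13.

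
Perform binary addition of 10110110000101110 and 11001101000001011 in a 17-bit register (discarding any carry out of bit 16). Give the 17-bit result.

10000011000111001

  10110110000101110
+ 11001101000001011
= 10000011000111001  (discard carry-out 1)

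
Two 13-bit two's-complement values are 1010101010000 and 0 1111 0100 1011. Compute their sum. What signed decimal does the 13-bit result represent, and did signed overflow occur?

1010101010000 = -2736 (signed)
0 1111 0100 1011 → 0111101001011 = 3915 (signed)
  1010101010000
+ 0111101001011
= 0010010011011  (discard carry-out 1)
Result 0010010011011: MSB = 0 → value 1179.
Addends have opposite signs, so signed overflow cannot occur.

1179; no overflow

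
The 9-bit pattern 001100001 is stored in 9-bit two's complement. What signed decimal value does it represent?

MSB is 0, so the value is non-negative: 001100001 = 97.

97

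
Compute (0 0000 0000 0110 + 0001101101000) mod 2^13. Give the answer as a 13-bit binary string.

  0000000000110
+ 0001101101000
= 0001101101110

0001101101110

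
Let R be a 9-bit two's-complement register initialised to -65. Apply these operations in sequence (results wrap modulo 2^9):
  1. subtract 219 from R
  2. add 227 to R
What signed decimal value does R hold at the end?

Start: R = -65 = 110111111.
R = -65 − 219 = -284; wraps to 228 = 011100100
R = 228 + 227 = 455; wraps to -57 = 111000111

-57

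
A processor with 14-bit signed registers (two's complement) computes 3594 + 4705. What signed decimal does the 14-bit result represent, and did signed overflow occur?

-8085; overflow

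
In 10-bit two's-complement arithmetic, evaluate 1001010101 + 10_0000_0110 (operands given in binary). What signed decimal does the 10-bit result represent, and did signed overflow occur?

91; overflow

1001010101 = -427 (signed)
10_0000_0110 → 1000000110 = -506 (signed)
  1001010101
+ 1000000110
= 0001011011  (discard carry-out 1)
Result 0001011011: MSB = 0 → value 91.
Both addends are negative but the stored result is non-negative: signed overflow. The true value -427 + (-506) = -933 lies outside [-512, 511].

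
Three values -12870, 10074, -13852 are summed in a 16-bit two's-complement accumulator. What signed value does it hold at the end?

-16648

-12870 + 10074 = -2796 (1111010100010100)
-2796 + (-13852) = -16648 (1011111011111000)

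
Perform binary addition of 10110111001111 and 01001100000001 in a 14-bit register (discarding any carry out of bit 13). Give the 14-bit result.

00000011010000

  10110111001111
+ 01001100000001
= 00000011010000  (discard carry-out 1)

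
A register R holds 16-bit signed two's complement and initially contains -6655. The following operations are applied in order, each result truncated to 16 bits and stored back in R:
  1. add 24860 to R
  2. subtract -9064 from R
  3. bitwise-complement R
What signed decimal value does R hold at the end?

Start: R = -6655 = 1110011000000001.
R = -6655 + 24860 = 18205 = 0100011100011101
R = 18205 − (-9064) = 27269 = 0110101010000101
R = NOT 0110101010000101 = 1001010101111010 = -27270

-27270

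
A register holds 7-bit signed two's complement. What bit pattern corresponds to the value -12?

1110100

|-12| = 12 = 0001100 in 7 bits.
Invert the bits: 1110011. Add 1: 1110100.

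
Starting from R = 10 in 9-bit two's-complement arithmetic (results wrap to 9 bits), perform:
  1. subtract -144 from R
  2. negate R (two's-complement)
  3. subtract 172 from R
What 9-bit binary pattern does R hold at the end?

010111010

Start: R = 10 = 000001010.
R = 10 − (-144) = 154 = 010011010
R = −(154) = -154 = 101100110
R = -154 − 172 = -326; wraps to 186 = 010111010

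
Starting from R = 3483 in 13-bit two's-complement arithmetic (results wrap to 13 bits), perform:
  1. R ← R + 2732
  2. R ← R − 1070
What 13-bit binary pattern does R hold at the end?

Start: R = 3483 = 0110110011011.
R = 3483 + 2732 = 6215; wraps to -1977 = 1100001000111
R = -1977 − 1070 = -3047 = 1010000011001

1010000011001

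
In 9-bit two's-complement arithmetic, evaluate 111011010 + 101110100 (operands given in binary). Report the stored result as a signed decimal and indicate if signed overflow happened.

111011010 = -38 (signed)
101110100 = -140 (signed)
  111011010
+ 101110100
= 101001110  (discard carry-out 1)
Result 101001110: MSB = 1 → 334 − 512 = -178.
Both addends are negative and so is the stored result: no signed overflow.

-178; no overflow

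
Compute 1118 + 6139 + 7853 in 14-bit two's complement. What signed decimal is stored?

1118 + 6139 = 7257 (01110001011001)
7257 + 7853 = 15110 → wraps to -1274 (11101100000110)

-1274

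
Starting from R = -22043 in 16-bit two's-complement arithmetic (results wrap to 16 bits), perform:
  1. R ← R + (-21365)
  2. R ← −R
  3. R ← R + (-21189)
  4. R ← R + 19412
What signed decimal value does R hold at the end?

-23905

Start: R = -22043 = 1010100111100101.
R = -22043 + (-21365) = -43408; wraps to 22128 = 0101011001110000
R = −(22128) = -22128 = 1010100110010000
R = -22128 + (-21189) = -43317; wraps to 22219 = 0101011011001011
R = 22219 + 19412 = 41631; wraps to -23905 = 1010001010011111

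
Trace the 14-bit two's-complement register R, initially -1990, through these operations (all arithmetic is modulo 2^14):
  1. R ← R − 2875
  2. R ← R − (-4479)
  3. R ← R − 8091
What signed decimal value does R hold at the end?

7907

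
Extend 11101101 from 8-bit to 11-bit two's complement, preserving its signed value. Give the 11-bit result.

11111101101

MSB of 11101101 is 1; replicate it into the new high bits.
111|11101101 → 11111101101 (still -19).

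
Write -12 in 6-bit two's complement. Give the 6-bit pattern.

110100

|-12| = 12 = 001100 in 6 bits.
Invert the bits: 110011. Add 1: 110100.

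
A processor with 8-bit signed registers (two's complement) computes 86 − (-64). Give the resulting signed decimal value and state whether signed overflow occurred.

-106; overflow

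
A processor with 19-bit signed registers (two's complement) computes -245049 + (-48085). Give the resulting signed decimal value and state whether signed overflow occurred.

231154; overflow

-245049 → 1000100001011000111
-48085 → 1110100010000101011
  1000100001011000111
+ 1110100010000101011
= 0111000011011110010  (discard carry-out 1)
Result 0111000011011110010: MSB = 0 → value 231154.
Both addends are negative but the stored result is non-negative: signed overflow. The true value -245049 + (-48085) = -293134 lies outside [-262144, 262143].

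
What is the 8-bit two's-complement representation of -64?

11000000

|-64| = 64 = 01000000 in 8 bits.
Invert the bits: 10111111. Add 1: 11000000.
Check: 11000000 reads as 192 − 256 = -64.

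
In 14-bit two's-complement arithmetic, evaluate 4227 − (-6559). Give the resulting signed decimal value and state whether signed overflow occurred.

4227 → 01000010000011
-6559 → 10011001100001
Subtract via negate-and-add: invert 10011001100001 + 1 = 01100110011111 (i.e. 6559).
  01000010000011
+ 01100110011111
= 10101000100010
Result 10101000100010: MSB = 1 → 10786 − 16384 = -5598.
Both addends (after negating the subtrahend) are non-negative but the stored result is negative: signed overflow. The true value 4227 − (-6559) = 10786 lies outside [-8192, 8191].

-5598; overflow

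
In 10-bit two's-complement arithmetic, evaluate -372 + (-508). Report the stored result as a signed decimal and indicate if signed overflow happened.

144; overflow

-372 → 1010001100
-508 → 1000000100
  1010001100
+ 1000000100
= 0010010000  (discard carry-out 1)
Result 0010010000: MSB = 0 → value 144.
Both addends are negative but the stored result is non-negative: signed overflow. The true value -372 + (-508) = -880 lies outside [-512, 511].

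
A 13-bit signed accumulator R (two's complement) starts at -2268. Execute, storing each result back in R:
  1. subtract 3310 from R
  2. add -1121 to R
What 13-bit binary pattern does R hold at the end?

Start: R = -2268 = 1011100100100.
R = -2268 − 3310 = -5578; wraps to 2614 = 0101000110110
R = 2614 + (-1121) = 1493 = 0010111010101

0010111010101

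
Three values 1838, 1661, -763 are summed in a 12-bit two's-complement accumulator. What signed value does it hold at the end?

1838 + 1661 = 3499 → wraps to -597 (110110101011)
-597 + (-763) = -1360 (101010110000)

-1360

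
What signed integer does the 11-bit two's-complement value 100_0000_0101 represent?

-1019

MSB is 1, so the value is negative.
Invert: 01111111010. Add 1: 01111111011 = 1019. So the value is −1019.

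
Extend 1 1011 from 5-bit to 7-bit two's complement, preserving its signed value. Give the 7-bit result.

1111011

MSB of 11011 is 1; replicate it into the new high bits.
11|11011 → 1111011 (still -5).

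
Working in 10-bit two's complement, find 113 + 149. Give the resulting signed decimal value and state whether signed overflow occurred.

113 → 0001110001
149 → 0010010101
  0001110001
+ 0010010101
= 0100000110
Result 0100000110: MSB = 0 → value 262.
Both addends are non-negative and so is the stored result: no signed overflow.

262; no overflow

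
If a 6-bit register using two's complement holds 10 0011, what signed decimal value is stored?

-29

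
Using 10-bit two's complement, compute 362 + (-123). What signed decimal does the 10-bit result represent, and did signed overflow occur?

239; no overflow

362 → 0101101010
-123 → 1110000101
  0101101010
+ 1110000101
= 0011101111  (discard carry-out 1)
Result 0011101111: MSB = 0 → value 239.
Addends have opposite signs, so signed overflow cannot occur.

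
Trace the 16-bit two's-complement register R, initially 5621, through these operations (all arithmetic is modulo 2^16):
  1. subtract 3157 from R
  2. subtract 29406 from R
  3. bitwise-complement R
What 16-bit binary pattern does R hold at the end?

Start: R = 5621 = 0001010111110101.
R = 5621 − 3157 = 2464 = 0000100110100000
R = 2464 − 29406 = -26942 = 1001011011000010
R = NOT 1001011011000010 = 0110100100111101 = 26941

0110100100111101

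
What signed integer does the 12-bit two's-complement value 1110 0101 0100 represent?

MSB is 1, so the value is negative.
Invert: 000110101011. Add 1: 000110101100 = 428. So the value is −428.

-428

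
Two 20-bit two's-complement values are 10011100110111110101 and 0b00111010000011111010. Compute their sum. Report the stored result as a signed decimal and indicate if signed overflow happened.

-168209; no overflow

10011100110111110101 = -406027 (signed)
0b00111010000011111010 → 00111010000011111010 = 237818 (signed)
  10011100110111110101
+ 00111010000011111010
= 11010110111011101111
Result 11010110111011101111: MSB = 1 → 880367 − 1048576 = -168209.
Addends have opposite signs, so signed overflow cannot occur.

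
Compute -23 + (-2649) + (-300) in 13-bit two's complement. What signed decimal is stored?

-2972

-23 + (-2649) = -2672 (1010110010000)
-2672 + (-300) = -2972 (1010001100100)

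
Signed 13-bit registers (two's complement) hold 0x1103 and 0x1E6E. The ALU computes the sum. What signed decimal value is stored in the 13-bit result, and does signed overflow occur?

0x1103 = 1000100000011 = -3837 (signed)
0x1E6E = 1111001101110 = -402 (signed)
  1000100000011
+ 1111001101110
= 0111101110001  (discard carry-out 1)
Result 0111101110001: MSB = 0 → value 3953.
Both addends are negative but the stored result is non-negative: signed overflow. The true value -3837 + (-402) = -4239 lies outside [-4096, 4095].

3953; overflow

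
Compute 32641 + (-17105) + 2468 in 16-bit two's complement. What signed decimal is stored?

32641 + (-17105) = 15536 (0011110010110000)
15536 + 2468 = 18004 (0100011001010100)

18004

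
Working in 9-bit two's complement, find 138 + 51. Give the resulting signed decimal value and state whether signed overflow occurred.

189; no overflow

138 → 010001010
51 → 000110011
  010001010
+ 000110011
= 010111101
Result 010111101: MSB = 0 → value 189.
Both addends are non-negative and so is the stored result: no signed overflow.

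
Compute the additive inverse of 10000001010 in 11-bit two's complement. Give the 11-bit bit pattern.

01111110110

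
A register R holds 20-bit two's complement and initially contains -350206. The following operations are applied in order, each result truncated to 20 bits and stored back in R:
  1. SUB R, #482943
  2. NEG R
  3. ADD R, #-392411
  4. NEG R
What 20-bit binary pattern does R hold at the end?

Start: R = -350206 = 10101010100000000010.
R = -350206 − 482943 = -833149; wraps to 215427 = 00110100100110000011
R = −(215427) = -215427 = 11001011011001111101
R = -215427 + (-392411) = -607838; wraps to 440738 = 01101011100110100010
R = −(440738) = -440738 = 10010100011001011110

10010100011001011110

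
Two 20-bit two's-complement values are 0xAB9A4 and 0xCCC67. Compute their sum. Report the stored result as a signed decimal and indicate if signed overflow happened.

493067; overflow

0xAB9A4 = 10101011100110100100 = -345692 (signed)
0xCCC67 = 11001100110001100111 = -209817 (signed)
  10101011100110100100
+ 11001100110001100111
= 01111000011000001011  (discard carry-out 1)
Result 01111000011000001011: MSB = 0 → value 493067.
Both addends are negative but the stored result is non-negative: signed overflow. The true value -345692 + (-209817) = -555509 lies outside [-524288, 524287].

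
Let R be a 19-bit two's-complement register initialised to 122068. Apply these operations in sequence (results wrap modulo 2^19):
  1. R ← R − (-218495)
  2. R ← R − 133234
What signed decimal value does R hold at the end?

Start: R = 122068 = 0011101110011010100.
R = 122068 − (-218495) = 340563; wraps to -183725 = 1010011001001010011
R = -183725 − 133234 = -316959; wraps to 207329 = 0110010100111100001

207329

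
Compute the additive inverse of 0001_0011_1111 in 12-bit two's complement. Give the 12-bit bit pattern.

Invert: 111011000000. Add 1: 111011000001.
Check: 000100111111 = 319, 111011000001 = -319.

111011000001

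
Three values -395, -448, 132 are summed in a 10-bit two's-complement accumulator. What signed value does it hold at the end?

313

-395 + (-448) = -843 → wraps to 181 (0010110101)
181 + 132 = 313 (0100111001)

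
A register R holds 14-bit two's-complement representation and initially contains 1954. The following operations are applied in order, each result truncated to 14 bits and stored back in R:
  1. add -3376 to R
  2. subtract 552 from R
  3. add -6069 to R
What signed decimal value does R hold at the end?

Start: R = 1954 = 00011110100010.
R = 1954 + (-3376) = -1422 = 11101001110010
R = -1422 − 552 = -1974 = 11100001001010
R = -1974 + (-6069) = -8043 = 10000010010101

-8043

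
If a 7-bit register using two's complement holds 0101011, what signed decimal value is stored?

43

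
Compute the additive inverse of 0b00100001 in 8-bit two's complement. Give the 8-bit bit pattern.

11011111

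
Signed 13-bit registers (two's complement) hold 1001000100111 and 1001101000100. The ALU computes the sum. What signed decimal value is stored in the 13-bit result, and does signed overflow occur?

1387; overflow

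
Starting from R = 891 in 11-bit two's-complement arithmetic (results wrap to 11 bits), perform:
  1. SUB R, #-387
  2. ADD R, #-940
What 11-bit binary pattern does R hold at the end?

00101010010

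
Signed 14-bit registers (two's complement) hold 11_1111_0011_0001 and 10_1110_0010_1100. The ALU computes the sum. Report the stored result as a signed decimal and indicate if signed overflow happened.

-4771; no overflow

11_1111_0011_0001 → 11111100110001 = -207 (signed)
10_1110_0010_1100 → 10111000101100 = -4564 (signed)
  11111100110001
+ 10111000101100
= 10110101011101  (discard carry-out 1)
Result 10110101011101: MSB = 1 → 11613 − 16384 = -4771.
Both addends are negative and so is the stored result: no signed overflow.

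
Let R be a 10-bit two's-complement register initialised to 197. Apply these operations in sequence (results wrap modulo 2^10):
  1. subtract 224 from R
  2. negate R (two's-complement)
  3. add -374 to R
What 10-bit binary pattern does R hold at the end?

Start: R = 197 = 0011000101.
R = 197 − 224 = -27 = 1111100101
R = −(-27) = 27 = 0000011011
R = 27 + (-374) = -347 = 1010100101

1010100101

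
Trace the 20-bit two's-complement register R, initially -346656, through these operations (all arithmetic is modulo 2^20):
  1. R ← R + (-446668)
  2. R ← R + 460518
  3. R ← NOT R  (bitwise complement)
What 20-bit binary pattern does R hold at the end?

01010001010000000101

Start: R = -346656 = 10101011010111100000.
R = -346656 + (-446668) = -793324; wraps to 255252 = 00111110010100010100
R = 255252 + 460518 = 715770; wraps to -332806 = 10101110101111111010
R = NOT 10101110101111111010 = 01010001010000000101 = 332805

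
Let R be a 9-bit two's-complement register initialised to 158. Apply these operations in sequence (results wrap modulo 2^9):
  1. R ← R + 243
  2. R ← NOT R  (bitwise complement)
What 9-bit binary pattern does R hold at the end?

Start: R = 158 = 010011110.
R = 158 + 243 = 401; wraps to -111 = 110010001
R = NOT 110010001 = 001101110 = 110

001101110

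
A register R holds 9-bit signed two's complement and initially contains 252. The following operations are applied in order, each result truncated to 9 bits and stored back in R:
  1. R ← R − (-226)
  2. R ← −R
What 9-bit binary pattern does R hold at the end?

000100010

Start: R = 252 = 011111100.
R = 252 − (-226) = 478; wraps to -34 = 111011110
R = −(-34) = 34 = 000100010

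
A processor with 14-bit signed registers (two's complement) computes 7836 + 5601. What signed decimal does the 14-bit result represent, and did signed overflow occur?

7836 → 01111010011100
5601 → 01010111100001
  01111010011100
+ 01010111100001
= 11010001111101
Result 11010001111101: MSB = 1 → 13437 − 16384 = -2947.
Both addends are non-negative but the stored result is negative: signed overflow. The true value 7836 + 5601 = 13437 lies outside [-8192, 8191].

-2947; overflow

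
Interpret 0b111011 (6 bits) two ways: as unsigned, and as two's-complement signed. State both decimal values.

Unsigned: 111011 = 59.
Signed: MSB=1 → 59 − 64 = -5.

unsigned = 59, signed = -5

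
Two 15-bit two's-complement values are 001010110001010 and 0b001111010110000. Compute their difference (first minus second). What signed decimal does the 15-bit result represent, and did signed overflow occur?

-2342; no overflow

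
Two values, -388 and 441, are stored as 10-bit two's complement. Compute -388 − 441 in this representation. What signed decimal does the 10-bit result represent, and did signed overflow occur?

195; overflow

-388 → 1001111100
441 → 0110111001
Subtract via negate-and-add: invert 0110111001 + 1 = 1001000111 (i.e. -441).
  1001111100
+ 1001000111
= 0011000011  (discard carry-out 1)
Result 0011000011: MSB = 0 → value 195.
Both addends (after negating the subtrahend) are negative but the stored result is non-negative: signed overflow. The true value -388 − 441 = -829 lies outside [-512, 511].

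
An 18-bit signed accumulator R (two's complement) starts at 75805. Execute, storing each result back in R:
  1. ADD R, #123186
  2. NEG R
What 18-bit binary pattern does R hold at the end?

001111011010110001

Start: R = 75805 = 010010100000011101.
R = 75805 + 123186 = 198991; wraps to -63153 = 110000100101001111
R = −(-63153) = 63153 = 001111011010110001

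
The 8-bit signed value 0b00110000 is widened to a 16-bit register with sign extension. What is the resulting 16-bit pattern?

0000000000110000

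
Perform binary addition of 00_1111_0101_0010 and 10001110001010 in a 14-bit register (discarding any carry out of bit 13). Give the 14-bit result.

  00111101010010
+ 10001110001010
= 11001011011100

11001011011100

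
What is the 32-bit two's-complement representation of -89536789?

|-89536789| = 89536789 = 00000101010101100011100100010101 in 32 bits.
Invert the bits: 11111010101010011100011011101010. Add 1: 11111010101010011100011011101011.
Check: 11111010101010011100011011101011 reads as 4205430507 − 4294967296 = -89536789.

11111010101010011100011011101011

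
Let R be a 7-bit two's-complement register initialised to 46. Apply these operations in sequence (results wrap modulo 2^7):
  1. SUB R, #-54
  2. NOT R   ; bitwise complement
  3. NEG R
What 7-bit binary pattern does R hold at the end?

1100101

Start: R = 46 = 0101110.
R = 46 − (-54) = 100; wraps to -28 = 1100100
R = NOT 1100100 = 0011011 = 27
R = −(27) = -27 = 1100101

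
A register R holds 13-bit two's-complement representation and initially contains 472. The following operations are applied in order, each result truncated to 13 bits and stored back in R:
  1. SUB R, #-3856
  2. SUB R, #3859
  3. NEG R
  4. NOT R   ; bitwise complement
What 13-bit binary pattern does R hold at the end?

0000111010100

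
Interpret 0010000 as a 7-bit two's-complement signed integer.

MSB is 0, so the value is non-negative: 0010000 = 16.

16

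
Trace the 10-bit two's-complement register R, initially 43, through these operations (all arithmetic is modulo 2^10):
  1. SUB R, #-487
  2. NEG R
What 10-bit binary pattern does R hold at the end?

Start: R = 43 = 0000101011.
R = 43 − (-487) = 530; wraps to -494 = 1000010010
R = −(-494) = 494 = 0111101110

0111101110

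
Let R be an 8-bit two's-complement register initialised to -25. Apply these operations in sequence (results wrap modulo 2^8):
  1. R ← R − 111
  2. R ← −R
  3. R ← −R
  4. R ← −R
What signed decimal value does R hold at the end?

-120

Start: R = -25 = 11100111.
R = -25 − 111 = -136; wraps to 120 = 01111000
R = −(120) = -120 = 10001000
R = −(-120) = 120 = 01111000
R = −(120) = -120 = 10001000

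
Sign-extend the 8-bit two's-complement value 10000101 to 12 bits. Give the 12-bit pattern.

MSB of 10000101 is 1; replicate it into the new high bits.
1111|10000101 → 111110000101 (still -123).

111110000101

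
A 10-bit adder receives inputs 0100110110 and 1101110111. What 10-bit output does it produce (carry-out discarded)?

0010101101

  0100110110
+ 1101110111
= 0010101101  (discard carry-out 1)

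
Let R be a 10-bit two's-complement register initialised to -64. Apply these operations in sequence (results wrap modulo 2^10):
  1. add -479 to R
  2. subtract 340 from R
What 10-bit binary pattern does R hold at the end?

Start: R = -64 = 1111000000.
R = -64 + (-479) = -543; wraps to 481 = 0111100001
R = 481 − 340 = 141 = 0010001101

0010001101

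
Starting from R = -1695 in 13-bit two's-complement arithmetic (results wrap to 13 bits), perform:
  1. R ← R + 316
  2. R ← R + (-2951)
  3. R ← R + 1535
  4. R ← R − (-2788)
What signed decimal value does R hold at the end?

Start: R = -1695 = 1100101100001.
R = -1695 + 316 = -1379 = 1101010011101
R = -1379 + (-2951) = -4330; wraps to 3862 = 0111100010110
R = 3862 + 1535 = 5397; wraps to -2795 = 1010100010101
R = -2795 − (-2788) = -7 = 1111111111001

-7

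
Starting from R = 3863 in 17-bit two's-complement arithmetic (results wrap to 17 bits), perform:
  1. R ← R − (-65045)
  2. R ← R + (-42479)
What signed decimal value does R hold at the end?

26429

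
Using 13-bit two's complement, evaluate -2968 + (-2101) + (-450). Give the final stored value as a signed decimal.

-2968 + (-2101) = -5069 → wraps to 3123 (0110000110011)
3123 + (-450) = 2673 (0101001110001)

2673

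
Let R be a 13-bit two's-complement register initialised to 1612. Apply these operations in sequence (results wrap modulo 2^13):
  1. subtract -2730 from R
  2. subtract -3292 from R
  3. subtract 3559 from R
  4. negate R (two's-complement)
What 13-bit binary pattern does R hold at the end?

Start: R = 1612 = 0011001001100.
R = 1612 − (-2730) = 4342; wraps to -3850 = 1000011110110
R = -3850 − (-3292) = -558 = 1110111010010
R = -558 − 3559 = -4117; wraps to 4075 = 0111111101011
R = −(4075) = -4075 = 1000000010101

1000000010101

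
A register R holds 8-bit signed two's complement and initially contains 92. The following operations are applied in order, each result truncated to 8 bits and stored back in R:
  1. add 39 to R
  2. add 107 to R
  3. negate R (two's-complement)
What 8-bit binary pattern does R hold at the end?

Start: R = 92 = 01011100.
R = 92 + 39 = 131; wraps to -125 = 10000011
R = -125 + 107 = -18 = 11101110
R = −(-18) = 18 = 00010010

00010010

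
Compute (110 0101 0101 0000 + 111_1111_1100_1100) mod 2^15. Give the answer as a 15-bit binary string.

110010100011100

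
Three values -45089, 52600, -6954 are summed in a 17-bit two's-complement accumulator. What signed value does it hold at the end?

-45089 + 52600 = 7511 (00001110101010111)
7511 + (-6954) = 557 (00000001000101101)

557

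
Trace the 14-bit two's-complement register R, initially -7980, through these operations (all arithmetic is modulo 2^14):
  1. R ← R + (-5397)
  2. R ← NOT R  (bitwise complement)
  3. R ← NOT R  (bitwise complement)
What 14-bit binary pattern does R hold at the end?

Start: R = -7980 = 10000011010100.
R = -7980 + (-5397) = -13377; wraps to 3007 = 00101110111111
R = NOT 00101110111111 = 11010001000000 = -3008
R = NOT 11010001000000 = 00101110111111 = 3007

00101110111111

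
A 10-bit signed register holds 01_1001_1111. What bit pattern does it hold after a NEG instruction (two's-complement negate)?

Invert: 1001100000. Add 1: 1001100001.

1001100001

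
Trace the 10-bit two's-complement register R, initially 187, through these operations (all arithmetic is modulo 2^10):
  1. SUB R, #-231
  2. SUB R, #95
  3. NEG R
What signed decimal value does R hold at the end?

Start: R = 187 = 0010111011.
R = 187 − (-231) = 418 = 0110100010
R = 418 − 95 = 323 = 0101000011
R = −(323) = -323 = 1010111101

-323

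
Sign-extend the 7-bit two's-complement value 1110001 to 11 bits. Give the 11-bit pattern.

MSB of 1110001 is 1; replicate it into the new high bits.
1111|1110001 → 11111110001 (still -15).

11111110001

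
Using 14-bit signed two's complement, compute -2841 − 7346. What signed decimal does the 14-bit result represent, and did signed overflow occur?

6197; overflow

-2841 → 11010011100111
7346 → 01110010110010
Subtract via negate-and-add: invert 01110010110010 + 1 = 10001101001110 (i.e. -7346).
  11010011100111
+ 10001101001110
= 01100000110101  (discard carry-out 1)
Result 01100000110101: MSB = 0 → value 6197.
Both addends (after negating the subtrahend) are negative but the stored result is non-negative: signed overflow. The true value -2841 − 7346 = -10187 lies outside [-8192, 8191].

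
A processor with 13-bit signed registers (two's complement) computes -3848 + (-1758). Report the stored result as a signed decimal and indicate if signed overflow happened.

-3848 → 1000011111000
-1758 → 1100100100010
  1000011111000
+ 1100100100010
= 0101000011010  (discard carry-out 1)
Result 0101000011010: MSB = 0 → value 2586.
Both addends are negative but the stored result is non-negative: signed overflow. The true value -3848 + (-1758) = -5606 lies outside [-4096, 4095].

2586; overflow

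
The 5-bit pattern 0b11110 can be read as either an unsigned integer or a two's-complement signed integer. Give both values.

unsigned = 30, signed = -2

Unsigned: 11110 = 30.
Signed: MSB=1 → 30 − 32 = -2.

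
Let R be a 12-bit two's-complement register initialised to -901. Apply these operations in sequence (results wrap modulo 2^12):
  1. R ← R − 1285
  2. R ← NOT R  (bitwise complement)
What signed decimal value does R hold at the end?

Start: R = -901 = 110001111011.
R = -901 − 1285 = -2186; wraps to 1910 = 011101110110
R = NOT 011101110110 = 100010001001 = -1911

-1911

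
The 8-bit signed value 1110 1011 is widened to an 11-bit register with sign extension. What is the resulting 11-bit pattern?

11111101011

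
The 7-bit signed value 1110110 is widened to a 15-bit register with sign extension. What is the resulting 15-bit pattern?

MSB of 1110110 is 1; replicate it into the new high bits.
11111111|1110110 → 111111111110110 (still -10).

111111111110110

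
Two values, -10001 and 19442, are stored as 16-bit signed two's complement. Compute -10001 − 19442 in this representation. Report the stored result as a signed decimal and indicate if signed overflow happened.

-29443; no overflow

-10001 → 1101100011101111
19442 → 0100101111110010
Subtract via negate-and-add: invert 0100101111110010 + 1 = 1011010000001110 (i.e. -19442).
  1101100011101111
+ 1011010000001110
= 1000110011111101  (discard carry-out 1)
Result 1000110011111101: MSB = 1 → 36093 − 65536 = -29443.
Both addends (after negating the subtrahend) are negative and so is the stored result: no signed overflow.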